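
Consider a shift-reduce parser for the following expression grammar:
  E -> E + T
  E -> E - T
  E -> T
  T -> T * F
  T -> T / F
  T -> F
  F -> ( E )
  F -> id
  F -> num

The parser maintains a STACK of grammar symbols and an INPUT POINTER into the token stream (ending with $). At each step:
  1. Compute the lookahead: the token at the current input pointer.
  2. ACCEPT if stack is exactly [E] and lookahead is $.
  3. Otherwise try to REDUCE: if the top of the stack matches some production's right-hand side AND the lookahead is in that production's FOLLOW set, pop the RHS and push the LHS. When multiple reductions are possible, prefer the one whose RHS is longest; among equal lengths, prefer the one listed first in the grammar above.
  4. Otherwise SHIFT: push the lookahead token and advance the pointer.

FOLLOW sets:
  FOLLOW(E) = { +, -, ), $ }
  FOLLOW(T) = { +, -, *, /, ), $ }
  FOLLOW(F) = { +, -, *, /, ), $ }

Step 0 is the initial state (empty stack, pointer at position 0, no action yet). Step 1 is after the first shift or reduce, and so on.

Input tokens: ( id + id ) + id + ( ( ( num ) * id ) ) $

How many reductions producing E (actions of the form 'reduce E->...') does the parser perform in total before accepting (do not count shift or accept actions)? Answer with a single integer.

Step 1: shift (. Stack=[(] ptr=1 lookahead=id remaining=[id + id ) + id + ( ( ( num ) * id ) ) $]
Step 2: shift id. Stack=[( id] ptr=2 lookahead=+ remaining=[+ id ) + id + ( ( ( num ) * id ) ) $]
Step 3: reduce F->id. Stack=[( F] ptr=2 lookahead=+ remaining=[+ id ) + id + ( ( ( num ) * id ) ) $]
Step 4: reduce T->F. Stack=[( T] ptr=2 lookahead=+ remaining=[+ id ) + id + ( ( ( num ) * id ) ) $]
Step 5: reduce E->T. Stack=[( E] ptr=2 lookahead=+ remaining=[+ id ) + id + ( ( ( num ) * id ) ) $]
Step 6: shift +. Stack=[( E +] ptr=3 lookahead=id remaining=[id ) + id + ( ( ( num ) * id ) ) $]
Step 7: shift id. Stack=[( E + id] ptr=4 lookahead=) remaining=[) + id + ( ( ( num ) * id ) ) $]
Step 8: reduce F->id. Stack=[( E + F] ptr=4 lookahead=) remaining=[) + id + ( ( ( num ) * id ) ) $]
Step 9: reduce T->F. Stack=[( E + T] ptr=4 lookahead=) remaining=[) + id + ( ( ( num ) * id ) ) $]
Step 10: reduce E->E + T. Stack=[( E] ptr=4 lookahead=) remaining=[) + id + ( ( ( num ) * id ) ) $]
Step 11: shift ). Stack=[( E )] ptr=5 lookahead=+ remaining=[+ id + ( ( ( num ) * id ) ) $]
Step 12: reduce F->( E ). Stack=[F] ptr=5 lookahead=+ remaining=[+ id + ( ( ( num ) * id ) ) $]
Step 13: reduce T->F. Stack=[T] ptr=5 lookahead=+ remaining=[+ id + ( ( ( num ) * id ) ) $]
Step 14: reduce E->T. Stack=[E] ptr=5 lookahead=+ remaining=[+ id + ( ( ( num ) * id ) ) $]
Step 15: shift +. Stack=[E +] ptr=6 lookahead=id remaining=[id + ( ( ( num ) * id ) ) $]
Step 16: shift id. Stack=[E + id] ptr=7 lookahead=+ remaining=[+ ( ( ( num ) * id ) ) $]
Step 17: reduce F->id. Stack=[E + F] ptr=7 lookahead=+ remaining=[+ ( ( ( num ) * id ) ) $]
Step 18: reduce T->F. Stack=[E + T] ptr=7 lookahead=+ remaining=[+ ( ( ( num ) * id ) ) $]
Step 19: reduce E->E + T. Stack=[E] ptr=7 lookahead=+ remaining=[+ ( ( ( num ) * id ) ) $]
Step 20: shift +. Stack=[E +] ptr=8 lookahead=( remaining=[( ( ( num ) * id ) ) $]
Step 21: shift (. Stack=[E + (] ptr=9 lookahead=( remaining=[( ( num ) * id ) ) $]
Step 22: shift (. Stack=[E + ( (] ptr=10 lookahead=( remaining=[( num ) * id ) ) $]
Step 23: shift (. Stack=[E + ( ( (] ptr=11 lookahead=num remaining=[num ) * id ) ) $]
Step 24: shift num. Stack=[E + ( ( ( num] ptr=12 lookahead=) remaining=[) * id ) ) $]
Step 25: reduce F->num. Stack=[E + ( ( ( F] ptr=12 lookahead=) remaining=[) * id ) ) $]
Step 26: reduce T->F. Stack=[E + ( ( ( T] ptr=12 lookahead=) remaining=[) * id ) ) $]
Step 27: reduce E->T. Stack=[E + ( ( ( E] ptr=12 lookahead=) remaining=[) * id ) ) $]
Step 28: shift ). Stack=[E + ( ( ( E )] ptr=13 lookahead=* remaining=[* id ) ) $]
Step 29: reduce F->( E ). Stack=[E + ( ( F] ptr=13 lookahead=* remaining=[* id ) ) $]
Step 30: reduce T->F. Stack=[E + ( ( T] ptr=13 lookahead=* remaining=[* id ) ) $]
Step 31: shift *. Stack=[E + ( ( T *] ptr=14 lookahead=id remaining=[id ) ) $]
Step 32: shift id. Stack=[E + ( ( T * id] ptr=15 lookahead=) remaining=[) ) $]
Step 33: reduce F->id. Stack=[E + ( ( T * F] ptr=15 lookahead=) remaining=[) ) $]
Step 34: reduce T->T * F. Stack=[E + ( ( T] ptr=15 lookahead=) remaining=[) ) $]
Step 35: reduce E->T. Stack=[E + ( ( E] ptr=15 lookahead=) remaining=[) ) $]
Step 36: shift ). Stack=[E + ( ( E )] ptr=16 lookahead=) remaining=[) $]
Step 37: reduce F->( E ). Stack=[E + ( F] ptr=16 lookahead=) remaining=[) $]
Step 38: reduce T->F. Stack=[E + ( T] ptr=16 lookahead=) remaining=[) $]
Step 39: reduce E->T. Stack=[E + ( E] ptr=16 lookahead=) remaining=[) $]
Step 40: shift ). Stack=[E + ( E )] ptr=17 lookahead=$ remaining=[$]
Step 41: reduce F->( E ). Stack=[E + F] ptr=17 lookahead=$ remaining=[$]
Step 42: reduce T->F. Stack=[E + T] ptr=17 lookahead=$ remaining=[$]
Step 43: reduce E->E + T. Stack=[E] ptr=17 lookahead=$ remaining=[$]
Step 44: accept. Stack=[E] ptr=17 lookahead=$ remaining=[$]

Answer: 8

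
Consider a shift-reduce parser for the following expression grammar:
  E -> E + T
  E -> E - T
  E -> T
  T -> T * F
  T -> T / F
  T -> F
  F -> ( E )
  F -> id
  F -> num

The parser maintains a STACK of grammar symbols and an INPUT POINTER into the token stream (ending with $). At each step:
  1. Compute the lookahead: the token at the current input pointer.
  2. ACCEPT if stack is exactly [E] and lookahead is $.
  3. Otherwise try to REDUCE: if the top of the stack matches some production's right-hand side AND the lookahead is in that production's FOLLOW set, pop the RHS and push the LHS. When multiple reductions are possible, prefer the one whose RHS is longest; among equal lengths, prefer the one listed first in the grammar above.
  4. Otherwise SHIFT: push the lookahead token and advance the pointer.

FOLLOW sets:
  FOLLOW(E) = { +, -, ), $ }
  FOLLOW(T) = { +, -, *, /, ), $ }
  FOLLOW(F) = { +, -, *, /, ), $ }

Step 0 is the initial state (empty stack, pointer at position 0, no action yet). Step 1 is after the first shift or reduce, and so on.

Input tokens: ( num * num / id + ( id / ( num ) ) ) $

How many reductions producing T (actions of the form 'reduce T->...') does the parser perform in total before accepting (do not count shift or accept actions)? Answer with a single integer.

Step 1: shift (. Stack=[(] ptr=1 lookahead=num remaining=[num * num / id + ( id / ( num ) ) ) $]
Step 2: shift num. Stack=[( num] ptr=2 lookahead=* remaining=[* num / id + ( id / ( num ) ) ) $]
Step 3: reduce F->num. Stack=[( F] ptr=2 lookahead=* remaining=[* num / id + ( id / ( num ) ) ) $]
Step 4: reduce T->F. Stack=[( T] ptr=2 lookahead=* remaining=[* num / id + ( id / ( num ) ) ) $]
Step 5: shift *. Stack=[( T *] ptr=3 lookahead=num remaining=[num / id + ( id / ( num ) ) ) $]
Step 6: shift num. Stack=[( T * num] ptr=4 lookahead=/ remaining=[/ id + ( id / ( num ) ) ) $]
Step 7: reduce F->num. Stack=[( T * F] ptr=4 lookahead=/ remaining=[/ id + ( id / ( num ) ) ) $]
Step 8: reduce T->T * F. Stack=[( T] ptr=4 lookahead=/ remaining=[/ id + ( id / ( num ) ) ) $]
Step 9: shift /. Stack=[( T /] ptr=5 lookahead=id remaining=[id + ( id / ( num ) ) ) $]
Step 10: shift id. Stack=[( T / id] ptr=6 lookahead=+ remaining=[+ ( id / ( num ) ) ) $]
Step 11: reduce F->id. Stack=[( T / F] ptr=6 lookahead=+ remaining=[+ ( id / ( num ) ) ) $]
Step 12: reduce T->T / F. Stack=[( T] ptr=6 lookahead=+ remaining=[+ ( id / ( num ) ) ) $]
Step 13: reduce E->T. Stack=[( E] ptr=6 lookahead=+ remaining=[+ ( id / ( num ) ) ) $]
Step 14: shift +. Stack=[( E +] ptr=7 lookahead=( remaining=[( id / ( num ) ) ) $]
Step 15: shift (. Stack=[( E + (] ptr=8 lookahead=id remaining=[id / ( num ) ) ) $]
Step 16: shift id. Stack=[( E + ( id] ptr=9 lookahead=/ remaining=[/ ( num ) ) ) $]
Step 17: reduce F->id. Stack=[( E + ( F] ptr=9 lookahead=/ remaining=[/ ( num ) ) ) $]
Step 18: reduce T->F. Stack=[( E + ( T] ptr=9 lookahead=/ remaining=[/ ( num ) ) ) $]
Step 19: shift /. Stack=[( E + ( T /] ptr=10 lookahead=( remaining=[( num ) ) ) $]
Step 20: shift (. Stack=[( E + ( T / (] ptr=11 lookahead=num remaining=[num ) ) ) $]
Step 21: shift num. Stack=[( E + ( T / ( num] ptr=12 lookahead=) remaining=[) ) ) $]
Step 22: reduce F->num. Stack=[( E + ( T / ( F] ptr=12 lookahead=) remaining=[) ) ) $]
Step 23: reduce T->F. Stack=[( E + ( T / ( T] ptr=12 lookahead=) remaining=[) ) ) $]
Step 24: reduce E->T. Stack=[( E + ( T / ( E] ptr=12 lookahead=) remaining=[) ) ) $]
Step 25: shift ). Stack=[( E + ( T / ( E )] ptr=13 lookahead=) remaining=[) ) $]
Step 26: reduce F->( E ). Stack=[( E + ( T / F] ptr=13 lookahead=) remaining=[) ) $]
Step 27: reduce T->T / F. Stack=[( E + ( T] ptr=13 lookahead=) remaining=[) ) $]
Step 28: reduce E->T. Stack=[( E + ( E] ptr=13 lookahead=) remaining=[) ) $]
Step 29: shift ). Stack=[( E + ( E )] ptr=14 lookahead=) remaining=[) $]
Step 30: reduce F->( E ). Stack=[( E + F] ptr=14 lookahead=) remaining=[) $]
Step 31: reduce T->F. Stack=[( E + T] ptr=14 lookahead=) remaining=[) $]
Step 32: reduce E->E + T. Stack=[( E] ptr=14 lookahead=) remaining=[) $]
Step 33: shift ). Stack=[( E )] ptr=15 lookahead=$ remaining=[$]
Step 34: reduce F->( E ). Stack=[F] ptr=15 lookahead=$ remaining=[$]
Step 35: reduce T->F. Stack=[T] ptr=15 lookahead=$ remaining=[$]
Step 36: reduce E->T. Stack=[E] ptr=15 lookahead=$ remaining=[$]
Step 37: accept. Stack=[E] ptr=15 lookahead=$ remaining=[$]

Answer: 8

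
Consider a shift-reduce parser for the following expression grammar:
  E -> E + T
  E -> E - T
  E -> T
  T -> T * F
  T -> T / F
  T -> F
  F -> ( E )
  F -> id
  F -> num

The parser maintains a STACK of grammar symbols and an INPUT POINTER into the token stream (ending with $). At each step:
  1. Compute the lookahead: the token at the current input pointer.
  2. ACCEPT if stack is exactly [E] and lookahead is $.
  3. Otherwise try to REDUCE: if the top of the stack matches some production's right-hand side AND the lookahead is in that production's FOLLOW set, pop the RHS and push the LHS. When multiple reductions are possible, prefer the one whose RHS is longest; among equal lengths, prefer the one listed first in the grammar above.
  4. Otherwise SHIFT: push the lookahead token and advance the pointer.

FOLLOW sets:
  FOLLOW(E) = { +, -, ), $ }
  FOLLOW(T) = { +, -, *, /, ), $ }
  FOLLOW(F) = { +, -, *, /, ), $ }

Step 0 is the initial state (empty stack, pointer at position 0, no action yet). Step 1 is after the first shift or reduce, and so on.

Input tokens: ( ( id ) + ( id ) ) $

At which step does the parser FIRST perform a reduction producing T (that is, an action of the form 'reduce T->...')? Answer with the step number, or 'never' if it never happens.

Step 1: shift (. Stack=[(] ptr=1 lookahead=( remaining=[( id ) + ( id ) ) $]
Step 2: shift (. Stack=[( (] ptr=2 lookahead=id remaining=[id ) + ( id ) ) $]
Step 3: shift id. Stack=[( ( id] ptr=3 lookahead=) remaining=[) + ( id ) ) $]
Step 4: reduce F->id. Stack=[( ( F] ptr=3 lookahead=) remaining=[) + ( id ) ) $]
Step 5: reduce T->F. Stack=[( ( T] ptr=3 lookahead=) remaining=[) + ( id ) ) $]

Answer: 5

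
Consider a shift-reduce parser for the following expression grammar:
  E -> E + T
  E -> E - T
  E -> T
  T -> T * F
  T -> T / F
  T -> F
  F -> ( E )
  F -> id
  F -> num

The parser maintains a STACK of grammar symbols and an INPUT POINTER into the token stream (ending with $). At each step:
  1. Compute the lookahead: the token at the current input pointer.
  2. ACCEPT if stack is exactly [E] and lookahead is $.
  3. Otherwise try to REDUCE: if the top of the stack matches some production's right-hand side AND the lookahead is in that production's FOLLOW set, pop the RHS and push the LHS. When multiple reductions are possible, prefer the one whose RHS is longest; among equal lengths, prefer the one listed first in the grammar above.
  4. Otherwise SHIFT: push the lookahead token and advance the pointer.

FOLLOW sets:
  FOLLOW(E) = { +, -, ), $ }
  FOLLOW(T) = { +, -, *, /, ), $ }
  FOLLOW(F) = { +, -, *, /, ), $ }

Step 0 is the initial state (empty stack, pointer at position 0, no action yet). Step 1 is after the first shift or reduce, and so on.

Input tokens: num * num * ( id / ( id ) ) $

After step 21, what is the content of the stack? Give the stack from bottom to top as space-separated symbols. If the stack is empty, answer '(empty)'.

Step 1: shift num. Stack=[num] ptr=1 lookahead=* remaining=[* num * ( id / ( id ) ) $]
Step 2: reduce F->num. Stack=[F] ptr=1 lookahead=* remaining=[* num * ( id / ( id ) ) $]
Step 3: reduce T->F. Stack=[T] ptr=1 lookahead=* remaining=[* num * ( id / ( id ) ) $]
Step 4: shift *. Stack=[T *] ptr=2 lookahead=num remaining=[num * ( id / ( id ) ) $]
Step 5: shift num. Stack=[T * num] ptr=3 lookahead=* remaining=[* ( id / ( id ) ) $]
Step 6: reduce F->num. Stack=[T * F] ptr=3 lookahead=* remaining=[* ( id / ( id ) ) $]
Step 7: reduce T->T * F. Stack=[T] ptr=3 lookahead=* remaining=[* ( id / ( id ) ) $]
Step 8: shift *. Stack=[T *] ptr=4 lookahead=( remaining=[( id / ( id ) ) $]
Step 9: shift (. Stack=[T * (] ptr=5 lookahead=id remaining=[id / ( id ) ) $]
Step 10: shift id. Stack=[T * ( id] ptr=6 lookahead=/ remaining=[/ ( id ) ) $]
Step 11: reduce F->id. Stack=[T * ( F] ptr=6 lookahead=/ remaining=[/ ( id ) ) $]
Step 12: reduce T->F. Stack=[T * ( T] ptr=6 lookahead=/ remaining=[/ ( id ) ) $]
Step 13: shift /. Stack=[T * ( T /] ptr=7 lookahead=( remaining=[( id ) ) $]
Step 14: shift (. Stack=[T * ( T / (] ptr=8 lookahead=id remaining=[id ) ) $]
Step 15: shift id. Stack=[T * ( T / ( id] ptr=9 lookahead=) remaining=[) ) $]
Step 16: reduce F->id. Stack=[T * ( T / ( F] ptr=9 lookahead=) remaining=[) ) $]
Step 17: reduce T->F. Stack=[T * ( T / ( T] ptr=9 lookahead=) remaining=[) ) $]
Step 18: reduce E->T. Stack=[T * ( T / ( E] ptr=9 lookahead=) remaining=[) ) $]
Step 19: shift ). Stack=[T * ( T / ( E )] ptr=10 lookahead=) remaining=[) $]
Step 20: reduce F->( E ). Stack=[T * ( T / F] ptr=10 lookahead=) remaining=[) $]
Step 21: reduce T->T / F. Stack=[T * ( T] ptr=10 lookahead=) remaining=[) $]

Answer: T * ( T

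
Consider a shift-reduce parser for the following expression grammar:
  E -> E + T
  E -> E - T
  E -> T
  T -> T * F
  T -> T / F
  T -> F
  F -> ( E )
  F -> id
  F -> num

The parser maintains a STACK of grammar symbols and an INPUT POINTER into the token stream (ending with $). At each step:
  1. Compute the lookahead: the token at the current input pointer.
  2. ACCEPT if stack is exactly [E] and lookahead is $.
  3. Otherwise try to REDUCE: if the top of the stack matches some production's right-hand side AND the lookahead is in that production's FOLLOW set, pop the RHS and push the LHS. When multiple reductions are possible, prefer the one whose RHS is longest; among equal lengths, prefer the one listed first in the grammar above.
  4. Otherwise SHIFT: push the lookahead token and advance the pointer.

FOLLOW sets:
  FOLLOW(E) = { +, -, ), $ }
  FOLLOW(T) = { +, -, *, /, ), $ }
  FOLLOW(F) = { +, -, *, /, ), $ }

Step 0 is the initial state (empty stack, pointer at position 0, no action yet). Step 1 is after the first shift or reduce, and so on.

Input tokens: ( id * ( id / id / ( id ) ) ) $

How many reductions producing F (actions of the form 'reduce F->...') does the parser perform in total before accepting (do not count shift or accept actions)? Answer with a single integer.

Step 1: shift (. Stack=[(] ptr=1 lookahead=id remaining=[id * ( id / id / ( id ) ) ) $]
Step 2: shift id. Stack=[( id] ptr=2 lookahead=* remaining=[* ( id / id / ( id ) ) ) $]
Step 3: reduce F->id. Stack=[( F] ptr=2 lookahead=* remaining=[* ( id / id / ( id ) ) ) $]
Step 4: reduce T->F. Stack=[( T] ptr=2 lookahead=* remaining=[* ( id / id / ( id ) ) ) $]
Step 5: shift *. Stack=[( T *] ptr=3 lookahead=( remaining=[( id / id / ( id ) ) ) $]
Step 6: shift (. Stack=[( T * (] ptr=4 lookahead=id remaining=[id / id / ( id ) ) ) $]
Step 7: shift id. Stack=[( T * ( id] ptr=5 lookahead=/ remaining=[/ id / ( id ) ) ) $]
Step 8: reduce F->id. Stack=[( T * ( F] ptr=5 lookahead=/ remaining=[/ id / ( id ) ) ) $]
Step 9: reduce T->F. Stack=[( T * ( T] ptr=5 lookahead=/ remaining=[/ id / ( id ) ) ) $]
Step 10: shift /. Stack=[( T * ( T /] ptr=6 lookahead=id remaining=[id / ( id ) ) ) $]
Step 11: shift id. Stack=[( T * ( T / id] ptr=7 lookahead=/ remaining=[/ ( id ) ) ) $]
Step 12: reduce F->id. Stack=[( T * ( T / F] ptr=7 lookahead=/ remaining=[/ ( id ) ) ) $]
Step 13: reduce T->T / F. Stack=[( T * ( T] ptr=7 lookahead=/ remaining=[/ ( id ) ) ) $]
Step 14: shift /. Stack=[( T * ( T /] ptr=8 lookahead=( remaining=[( id ) ) ) $]
Step 15: shift (. Stack=[( T * ( T / (] ptr=9 lookahead=id remaining=[id ) ) ) $]
Step 16: shift id. Stack=[( T * ( T / ( id] ptr=10 lookahead=) remaining=[) ) ) $]
Step 17: reduce F->id. Stack=[( T * ( T / ( F] ptr=10 lookahead=) remaining=[) ) ) $]
Step 18: reduce T->F. Stack=[( T * ( T / ( T] ptr=10 lookahead=) remaining=[) ) ) $]
Step 19: reduce E->T. Stack=[( T * ( T / ( E] ptr=10 lookahead=) remaining=[) ) ) $]
Step 20: shift ). Stack=[( T * ( T / ( E )] ptr=11 lookahead=) remaining=[) ) $]
Step 21: reduce F->( E ). Stack=[( T * ( T / F] ptr=11 lookahead=) remaining=[) ) $]
Step 22: reduce T->T / F. Stack=[( T * ( T] ptr=11 lookahead=) remaining=[) ) $]
Step 23: reduce E->T. Stack=[( T * ( E] ptr=11 lookahead=) remaining=[) ) $]
Step 24: shift ). Stack=[( T * ( E )] ptr=12 lookahead=) remaining=[) $]
Step 25: reduce F->( E ). Stack=[( T * F] ptr=12 lookahead=) remaining=[) $]
Step 26: reduce T->T * F. Stack=[( T] ptr=12 lookahead=) remaining=[) $]
Step 27: reduce E->T. Stack=[( E] ptr=12 lookahead=) remaining=[) $]
Step 28: shift ). Stack=[( E )] ptr=13 lookahead=$ remaining=[$]
Step 29: reduce F->( E ). Stack=[F] ptr=13 lookahead=$ remaining=[$]
Step 30: reduce T->F. Stack=[T] ptr=13 lookahead=$ remaining=[$]
Step 31: reduce E->T. Stack=[E] ptr=13 lookahead=$ remaining=[$]
Step 32: accept. Stack=[E] ptr=13 lookahead=$ remaining=[$]

Answer: 7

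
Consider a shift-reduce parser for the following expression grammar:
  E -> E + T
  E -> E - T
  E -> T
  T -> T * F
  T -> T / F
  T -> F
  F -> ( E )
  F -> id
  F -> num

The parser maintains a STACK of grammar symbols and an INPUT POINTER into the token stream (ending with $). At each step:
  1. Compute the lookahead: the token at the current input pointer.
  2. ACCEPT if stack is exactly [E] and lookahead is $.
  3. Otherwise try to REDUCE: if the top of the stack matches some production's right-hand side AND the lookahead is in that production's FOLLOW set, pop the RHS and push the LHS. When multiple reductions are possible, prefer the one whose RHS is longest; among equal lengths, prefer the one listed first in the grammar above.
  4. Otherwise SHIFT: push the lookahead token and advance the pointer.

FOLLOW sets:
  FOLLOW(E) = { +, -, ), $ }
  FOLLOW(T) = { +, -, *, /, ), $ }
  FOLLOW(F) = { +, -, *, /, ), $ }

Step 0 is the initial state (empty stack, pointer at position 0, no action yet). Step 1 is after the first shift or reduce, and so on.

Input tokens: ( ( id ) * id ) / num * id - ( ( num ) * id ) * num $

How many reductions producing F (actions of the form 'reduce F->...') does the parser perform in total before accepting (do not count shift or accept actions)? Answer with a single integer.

Answer: 11

Derivation:
Step 1: shift (. Stack=[(] ptr=1 lookahead=( remaining=[( id ) * id ) / num * id - ( ( num ) * id ) * num $]
Step 2: shift (. Stack=[( (] ptr=2 lookahead=id remaining=[id ) * id ) / num * id - ( ( num ) * id ) * num $]
Step 3: shift id. Stack=[( ( id] ptr=3 lookahead=) remaining=[) * id ) / num * id - ( ( num ) * id ) * num $]
Step 4: reduce F->id. Stack=[( ( F] ptr=3 lookahead=) remaining=[) * id ) / num * id - ( ( num ) * id ) * num $]
Step 5: reduce T->F. Stack=[( ( T] ptr=3 lookahead=) remaining=[) * id ) / num * id - ( ( num ) * id ) * num $]
Step 6: reduce E->T. Stack=[( ( E] ptr=3 lookahead=) remaining=[) * id ) / num * id - ( ( num ) * id ) * num $]
Step 7: shift ). Stack=[( ( E )] ptr=4 lookahead=* remaining=[* id ) / num * id - ( ( num ) * id ) * num $]
Step 8: reduce F->( E ). Stack=[( F] ptr=4 lookahead=* remaining=[* id ) / num * id - ( ( num ) * id ) * num $]
Step 9: reduce T->F. Stack=[( T] ptr=4 lookahead=* remaining=[* id ) / num * id - ( ( num ) * id ) * num $]
Step 10: shift *. Stack=[( T *] ptr=5 lookahead=id remaining=[id ) / num * id - ( ( num ) * id ) * num $]
Step 11: shift id. Stack=[( T * id] ptr=6 lookahead=) remaining=[) / num * id - ( ( num ) * id ) * num $]
Step 12: reduce F->id. Stack=[( T * F] ptr=6 lookahead=) remaining=[) / num * id - ( ( num ) * id ) * num $]
Step 13: reduce T->T * F. Stack=[( T] ptr=6 lookahead=) remaining=[) / num * id - ( ( num ) * id ) * num $]
Step 14: reduce E->T. Stack=[( E] ptr=6 lookahead=) remaining=[) / num * id - ( ( num ) * id ) * num $]
Step 15: shift ). Stack=[( E )] ptr=7 lookahead=/ remaining=[/ num * id - ( ( num ) * id ) * num $]
Step 16: reduce F->( E ). Stack=[F] ptr=7 lookahead=/ remaining=[/ num * id - ( ( num ) * id ) * num $]
Step 17: reduce T->F. Stack=[T] ptr=7 lookahead=/ remaining=[/ num * id - ( ( num ) * id ) * num $]
Step 18: shift /. Stack=[T /] ptr=8 lookahead=num remaining=[num * id - ( ( num ) * id ) * num $]
Step 19: shift num. Stack=[T / num] ptr=9 lookahead=* remaining=[* id - ( ( num ) * id ) * num $]
Step 20: reduce F->num. Stack=[T / F] ptr=9 lookahead=* remaining=[* id - ( ( num ) * id ) * num $]
Step 21: reduce T->T / F. Stack=[T] ptr=9 lookahead=* remaining=[* id - ( ( num ) * id ) * num $]
Step 22: shift *. Stack=[T *] ptr=10 lookahead=id remaining=[id - ( ( num ) * id ) * num $]
Step 23: shift id. Stack=[T * id] ptr=11 lookahead=- remaining=[- ( ( num ) * id ) * num $]
Step 24: reduce F->id. Stack=[T * F] ptr=11 lookahead=- remaining=[- ( ( num ) * id ) * num $]
Step 25: reduce T->T * F. Stack=[T] ptr=11 lookahead=- remaining=[- ( ( num ) * id ) * num $]
Step 26: reduce E->T. Stack=[E] ptr=11 lookahead=- remaining=[- ( ( num ) * id ) * num $]
Step 27: shift -. Stack=[E -] ptr=12 lookahead=( remaining=[( ( num ) * id ) * num $]
Step 28: shift (. Stack=[E - (] ptr=13 lookahead=( remaining=[( num ) * id ) * num $]
Step 29: shift (. Stack=[E - ( (] ptr=14 lookahead=num remaining=[num ) * id ) * num $]
Step 30: shift num. Stack=[E - ( ( num] ptr=15 lookahead=) remaining=[) * id ) * num $]
Step 31: reduce F->num. Stack=[E - ( ( F] ptr=15 lookahead=) remaining=[) * id ) * num $]
Step 32: reduce T->F. Stack=[E - ( ( T] ptr=15 lookahead=) remaining=[) * id ) * num $]
Step 33: reduce E->T. Stack=[E - ( ( E] ptr=15 lookahead=) remaining=[) * id ) * num $]
Step 34: shift ). Stack=[E - ( ( E )] ptr=16 lookahead=* remaining=[* id ) * num $]
Step 35: reduce F->( E ). Stack=[E - ( F] ptr=16 lookahead=* remaining=[* id ) * num $]
Step 36: reduce T->F. Stack=[E - ( T] ptr=16 lookahead=* remaining=[* id ) * num $]
Step 37: shift *. Stack=[E - ( T *] ptr=17 lookahead=id remaining=[id ) * num $]
Step 38: shift id. Stack=[E - ( T * id] ptr=18 lookahead=) remaining=[) * num $]
Step 39: reduce F->id. Stack=[E - ( T * F] ptr=18 lookahead=) remaining=[) * num $]
Step 40: reduce T->T * F. Stack=[E - ( T] ptr=18 lookahead=) remaining=[) * num $]
Step 41: reduce E->T. Stack=[E - ( E] ptr=18 lookahead=) remaining=[) * num $]
Step 42: shift ). Stack=[E - ( E )] ptr=19 lookahead=* remaining=[* num $]
Step 43: reduce F->( E ). Stack=[E - F] ptr=19 lookahead=* remaining=[* num $]
Step 44: reduce T->F. Stack=[E - T] ptr=19 lookahead=* remaining=[* num $]
Step 45: shift *. Stack=[E - T *] ptr=20 lookahead=num remaining=[num $]
Step 46: shift num. Stack=[E - T * num] ptr=21 lookahead=$ remaining=[$]
Step 47: reduce F->num. Stack=[E - T * F] ptr=21 lookahead=$ remaining=[$]
Step 48: reduce T->T * F. Stack=[E - T] ptr=21 lookahead=$ remaining=[$]
Step 49: reduce E->E - T. Stack=[E] ptr=21 lookahead=$ remaining=[$]
Step 50: accept. Stack=[E] ptr=21 lookahead=$ remaining=[$]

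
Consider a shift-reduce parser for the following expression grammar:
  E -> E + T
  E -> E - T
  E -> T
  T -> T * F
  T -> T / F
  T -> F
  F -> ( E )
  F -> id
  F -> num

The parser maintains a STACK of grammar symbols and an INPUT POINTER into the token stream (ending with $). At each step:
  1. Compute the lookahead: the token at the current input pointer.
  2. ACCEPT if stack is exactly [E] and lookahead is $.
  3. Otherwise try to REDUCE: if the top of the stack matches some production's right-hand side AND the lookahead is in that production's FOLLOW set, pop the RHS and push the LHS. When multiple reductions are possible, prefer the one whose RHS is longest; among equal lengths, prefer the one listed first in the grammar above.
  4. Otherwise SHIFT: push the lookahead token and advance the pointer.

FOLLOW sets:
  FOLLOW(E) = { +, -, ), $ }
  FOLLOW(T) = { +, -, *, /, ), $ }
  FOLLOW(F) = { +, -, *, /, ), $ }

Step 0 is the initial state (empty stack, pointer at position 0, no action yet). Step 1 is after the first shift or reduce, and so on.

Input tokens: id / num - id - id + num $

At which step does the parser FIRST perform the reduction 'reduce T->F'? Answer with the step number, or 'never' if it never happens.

Step 1: shift id. Stack=[id] ptr=1 lookahead=/ remaining=[/ num - id - id + num $]
Step 2: reduce F->id. Stack=[F] ptr=1 lookahead=/ remaining=[/ num - id - id + num $]
Step 3: reduce T->F. Stack=[T] ptr=1 lookahead=/ remaining=[/ num - id - id + num $]

Answer: 3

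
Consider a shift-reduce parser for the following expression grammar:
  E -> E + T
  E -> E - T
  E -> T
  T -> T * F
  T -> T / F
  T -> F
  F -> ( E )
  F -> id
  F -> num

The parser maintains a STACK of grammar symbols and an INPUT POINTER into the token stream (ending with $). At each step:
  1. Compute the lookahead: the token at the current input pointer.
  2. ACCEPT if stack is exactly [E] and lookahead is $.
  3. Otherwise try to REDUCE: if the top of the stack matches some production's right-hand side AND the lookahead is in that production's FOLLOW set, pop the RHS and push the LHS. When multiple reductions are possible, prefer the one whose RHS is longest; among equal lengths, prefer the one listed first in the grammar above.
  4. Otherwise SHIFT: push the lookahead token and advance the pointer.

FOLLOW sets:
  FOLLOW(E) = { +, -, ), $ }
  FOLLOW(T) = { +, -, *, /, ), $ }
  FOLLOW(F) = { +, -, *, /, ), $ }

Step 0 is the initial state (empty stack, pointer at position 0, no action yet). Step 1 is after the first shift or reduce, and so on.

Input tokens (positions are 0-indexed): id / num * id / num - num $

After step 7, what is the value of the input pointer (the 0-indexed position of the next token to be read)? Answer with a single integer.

Step 1: shift id. Stack=[id] ptr=1 lookahead=/ remaining=[/ num * id / num - num $]
Step 2: reduce F->id. Stack=[F] ptr=1 lookahead=/ remaining=[/ num * id / num - num $]
Step 3: reduce T->F. Stack=[T] ptr=1 lookahead=/ remaining=[/ num * id / num - num $]
Step 4: shift /. Stack=[T /] ptr=2 lookahead=num remaining=[num * id / num - num $]
Step 5: shift num. Stack=[T / num] ptr=3 lookahead=* remaining=[* id / num - num $]
Step 6: reduce F->num. Stack=[T / F] ptr=3 lookahead=* remaining=[* id / num - num $]
Step 7: reduce T->T / F. Stack=[T] ptr=3 lookahead=* remaining=[* id / num - num $]

Answer: 3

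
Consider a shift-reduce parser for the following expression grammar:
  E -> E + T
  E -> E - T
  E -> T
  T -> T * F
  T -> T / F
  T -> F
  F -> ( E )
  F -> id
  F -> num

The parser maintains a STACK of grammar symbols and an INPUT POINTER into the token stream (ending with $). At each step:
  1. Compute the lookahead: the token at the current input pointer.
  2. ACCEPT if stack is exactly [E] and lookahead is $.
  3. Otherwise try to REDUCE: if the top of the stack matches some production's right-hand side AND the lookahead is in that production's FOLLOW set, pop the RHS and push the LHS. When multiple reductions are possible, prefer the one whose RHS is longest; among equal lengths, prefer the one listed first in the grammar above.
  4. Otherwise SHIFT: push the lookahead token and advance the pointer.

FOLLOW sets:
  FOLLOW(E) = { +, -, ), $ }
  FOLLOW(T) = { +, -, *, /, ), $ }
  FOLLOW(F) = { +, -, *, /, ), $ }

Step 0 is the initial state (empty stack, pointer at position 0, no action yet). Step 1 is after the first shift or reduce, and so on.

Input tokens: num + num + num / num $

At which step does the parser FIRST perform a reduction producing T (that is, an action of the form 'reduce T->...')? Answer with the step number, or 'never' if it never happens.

Answer: 3

Derivation:
Step 1: shift num. Stack=[num] ptr=1 lookahead=+ remaining=[+ num + num / num $]
Step 2: reduce F->num. Stack=[F] ptr=1 lookahead=+ remaining=[+ num + num / num $]
Step 3: reduce T->F. Stack=[T] ptr=1 lookahead=+ remaining=[+ num + num / num $]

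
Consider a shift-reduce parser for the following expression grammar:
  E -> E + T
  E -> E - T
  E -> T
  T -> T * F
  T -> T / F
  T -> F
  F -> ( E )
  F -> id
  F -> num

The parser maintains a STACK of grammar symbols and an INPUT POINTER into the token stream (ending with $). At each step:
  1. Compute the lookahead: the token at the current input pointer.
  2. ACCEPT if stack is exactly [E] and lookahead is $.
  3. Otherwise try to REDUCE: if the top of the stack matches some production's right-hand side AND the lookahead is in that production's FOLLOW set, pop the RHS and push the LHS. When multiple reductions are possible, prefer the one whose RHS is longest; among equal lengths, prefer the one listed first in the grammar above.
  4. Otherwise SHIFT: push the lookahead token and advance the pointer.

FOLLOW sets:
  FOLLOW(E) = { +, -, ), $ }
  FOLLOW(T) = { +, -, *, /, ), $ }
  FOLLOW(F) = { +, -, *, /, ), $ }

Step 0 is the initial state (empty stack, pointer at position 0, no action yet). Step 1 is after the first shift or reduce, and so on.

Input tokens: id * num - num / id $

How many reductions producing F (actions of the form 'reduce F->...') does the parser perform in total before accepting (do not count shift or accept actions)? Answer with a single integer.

Step 1: shift id. Stack=[id] ptr=1 lookahead=* remaining=[* num - num / id $]
Step 2: reduce F->id. Stack=[F] ptr=1 lookahead=* remaining=[* num - num / id $]
Step 3: reduce T->F. Stack=[T] ptr=1 lookahead=* remaining=[* num - num / id $]
Step 4: shift *. Stack=[T *] ptr=2 lookahead=num remaining=[num - num / id $]
Step 5: shift num. Stack=[T * num] ptr=3 lookahead=- remaining=[- num / id $]
Step 6: reduce F->num. Stack=[T * F] ptr=3 lookahead=- remaining=[- num / id $]
Step 7: reduce T->T * F. Stack=[T] ptr=3 lookahead=- remaining=[- num / id $]
Step 8: reduce E->T. Stack=[E] ptr=3 lookahead=- remaining=[- num / id $]
Step 9: shift -. Stack=[E -] ptr=4 lookahead=num remaining=[num / id $]
Step 10: shift num. Stack=[E - num] ptr=5 lookahead=/ remaining=[/ id $]
Step 11: reduce F->num. Stack=[E - F] ptr=5 lookahead=/ remaining=[/ id $]
Step 12: reduce T->F. Stack=[E - T] ptr=5 lookahead=/ remaining=[/ id $]
Step 13: shift /. Stack=[E - T /] ptr=6 lookahead=id remaining=[id $]
Step 14: shift id. Stack=[E - T / id] ptr=7 lookahead=$ remaining=[$]
Step 15: reduce F->id. Stack=[E - T / F] ptr=7 lookahead=$ remaining=[$]
Step 16: reduce T->T / F. Stack=[E - T] ptr=7 lookahead=$ remaining=[$]
Step 17: reduce E->E - T. Stack=[E] ptr=7 lookahead=$ remaining=[$]
Step 18: accept. Stack=[E] ptr=7 lookahead=$ remaining=[$]

Answer: 4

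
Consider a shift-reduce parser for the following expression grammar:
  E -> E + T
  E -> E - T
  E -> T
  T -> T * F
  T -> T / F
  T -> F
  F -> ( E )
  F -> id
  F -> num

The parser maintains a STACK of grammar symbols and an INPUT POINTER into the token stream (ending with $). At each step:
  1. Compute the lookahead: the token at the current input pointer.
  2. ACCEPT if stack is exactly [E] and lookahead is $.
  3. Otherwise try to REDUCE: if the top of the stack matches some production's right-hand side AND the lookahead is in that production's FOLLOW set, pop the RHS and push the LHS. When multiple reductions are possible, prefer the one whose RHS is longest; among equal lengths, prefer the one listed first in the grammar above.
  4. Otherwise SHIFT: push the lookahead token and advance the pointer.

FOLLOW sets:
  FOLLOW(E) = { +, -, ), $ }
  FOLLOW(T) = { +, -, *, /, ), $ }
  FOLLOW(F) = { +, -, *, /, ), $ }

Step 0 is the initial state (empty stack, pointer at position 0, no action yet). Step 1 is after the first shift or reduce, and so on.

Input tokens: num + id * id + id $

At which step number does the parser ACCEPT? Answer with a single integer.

Step 1: shift num. Stack=[num] ptr=1 lookahead=+ remaining=[+ id * id + id $]
Step 2: reduce F->num. Stack=[F] ptr=1 lookahead=+ remaining=[+ id * id + id $]
Step 3: reduce T->F. Stack=[T] ptr=1 lookahead=+ remaining=[+ id * id + id $]
Step 4: reduce E->T. Stack=[E] ptr=1 lookahead=+ remaining=[+ id * id + id $]
Step 5: shift +. Stack=[E +] ptr=2 lookahead=id remaining=[id * id + id $]
Step 6: shift id. Stack=[E + id] ptr=3 lookahead=* remaining=[* id + id $]
Step 7: reduce F->id. Stack=[E + F] ptr=3 lookahead=* remaining=[* id + id $]
Step 8: reduce T->F. Stack=[E + T] ptr=3 lookahead=* remaining=[* id + id $]
Step 9: shift *. Stack=[E + T *] ptr=4 lookahead=id remaining=[id + id $]
Step 10: shift id. Stack=[E + T * id] ptr=5 lookahead=+ remaining=[+ id $]
Step 11: reduce F->id. Stack=[E + T * F] ptr=5 lookahead=+ remaining=[+ id $]
Step 12: reduce T->T * F. Stack=[E + T] ptr=5 lookahead=+ remaining=[+ id $]
Step 13: reduce E->E + T. Stack=[E] ptr=5 lookahead=+ remaining=[+ id $]
Step 14: shift +. Stack=[E +] ptr=6 lookahead=id remaining=[id $]
Step 15: shift id. Stack=[E + id] ptr=7 lookahead=$ remaining=[$]
Step 16: reduce F->id. Stack=[E + F] ptr=7 lookahead=$ remaining=[$]
Step 17: reduce T->F. Stack=[E + T] ptr=7 lookahead=$ remaining=[$]
Step 18: reduce E->E + T. Stack=[E] ptr=7 lookahead=$ remaining=[$]
Step 19: accept. Stack=[E] ptr=7 lookahead=$ remaining=[$]

Answer: 19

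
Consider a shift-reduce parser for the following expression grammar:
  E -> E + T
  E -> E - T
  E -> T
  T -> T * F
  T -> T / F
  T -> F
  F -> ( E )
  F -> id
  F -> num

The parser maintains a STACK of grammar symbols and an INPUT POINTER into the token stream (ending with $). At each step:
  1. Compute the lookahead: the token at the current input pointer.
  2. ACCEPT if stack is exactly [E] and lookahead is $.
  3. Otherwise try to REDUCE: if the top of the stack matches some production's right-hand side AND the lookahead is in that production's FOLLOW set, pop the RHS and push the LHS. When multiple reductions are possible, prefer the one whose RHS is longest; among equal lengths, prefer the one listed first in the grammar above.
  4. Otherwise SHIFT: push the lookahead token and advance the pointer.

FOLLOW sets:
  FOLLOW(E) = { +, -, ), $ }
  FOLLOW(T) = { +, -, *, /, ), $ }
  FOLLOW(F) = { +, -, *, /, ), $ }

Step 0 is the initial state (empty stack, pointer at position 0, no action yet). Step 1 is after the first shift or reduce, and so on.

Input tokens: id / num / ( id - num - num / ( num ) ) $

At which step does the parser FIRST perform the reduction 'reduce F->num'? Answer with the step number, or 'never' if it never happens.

Answer: 6

Derivation:
Step 1: shift id. Stack=[id] ptr=1 lookahead=/ remaining=[/ num / ( id - num - num / ( num ) ) $]
Step 2: reduce F->id. Stack=[F] ptr=1 lookahead=/ remaining=[/ num / ( id - num - num / ( num ) ) $]
Step 3: reduce T->F. Stack=[T] ptr=1 lookahead=/ remaining=[/ num / ( id - num - num / ( num ) ) $]
Step 4: shift /. Stack=[T /] ptr=2 lookahead=num remaining=[num / ( id - num - num / ( num ) ) $]
Step 5: shift num. Stack=[T / num] ptr=3 lookahead=/ remaining=[/ ( id - num - num / ( num ) ) $]
Step 6: reduce F->num. Stack=[T / F] ptr=3 lookahead=/ remaining=[/ ( id - num - num / ( num ) ) $]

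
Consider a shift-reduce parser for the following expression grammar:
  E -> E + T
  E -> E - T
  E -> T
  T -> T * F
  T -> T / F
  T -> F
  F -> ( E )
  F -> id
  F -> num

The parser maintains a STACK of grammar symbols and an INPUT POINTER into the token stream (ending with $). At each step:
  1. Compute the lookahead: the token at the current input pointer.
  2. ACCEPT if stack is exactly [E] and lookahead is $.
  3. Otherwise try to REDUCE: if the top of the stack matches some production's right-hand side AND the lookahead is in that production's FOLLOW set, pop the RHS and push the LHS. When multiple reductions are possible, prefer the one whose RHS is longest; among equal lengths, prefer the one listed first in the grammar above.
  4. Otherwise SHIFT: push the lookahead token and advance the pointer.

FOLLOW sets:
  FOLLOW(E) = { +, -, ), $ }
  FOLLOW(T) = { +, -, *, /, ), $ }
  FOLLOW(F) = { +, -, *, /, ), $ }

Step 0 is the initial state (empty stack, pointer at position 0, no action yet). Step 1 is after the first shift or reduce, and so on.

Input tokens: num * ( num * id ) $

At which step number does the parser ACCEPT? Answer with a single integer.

Step 1: shift num. Stack=[num] ptr=1 lookahead=* remaining=[* ( num * id ) $]
Step 2: reduce F->num. Stack=[F] ptr=1 lookahead=* remaining=[* ( num * id ) $]
Step 3: reduce T->F. Stack=[T] ptr=1 lookahead=* remaining=[* ( num * id ) $]
Step 4: shift *. Stack=[T *] ptr=2 lookahead=( remaining=[( num * id ) $]
Step 5: shift (. Stack=[T * (] ptr=3 lookahead=num remaining=[num * id ) $]
Step 6: shift num. Stack=[T * ( num] ptr=4 lookahead=* remaining=[* id ) $]
Step 7: reduce F->num. Stack=[T * ( F] ptr=4 lookahead=* remaining=[* id ) $]
Step 8: reduce T->F. Stack=[T * ( T] ptr=4 lookahead=* remaining=[* id ) $]
Step 9: shift *. Stack=[T * ( T *] ptr=5 lookahead=id remaining=[id ) $]
Step 10: shift id. Stack=[T * ( T * id] ptr=6 lookahead=) remaining=[) $]
Step 11: reduce F->id. Stack=[T * ( T * F] ptr=6 lookahead=) remaining=[) $]
Step 12: reduce T->T * F. Stack=[T * ( T] ptr=6 lookahead=) remaining=[) $]
Step 13: reduce E->T. Stack=[T * ( E] ptr=6 lookahead=) remaining=[) $]
Step 14: shift ). Stack=[T * ( E )] ptr=7 lookahead=$ remaining=[$]
Step 15: reduce F->( E ). Stack=[T * F] ptr=7 lookahead=$ remaining=[$]
Step 16: reduce T->T * F. Stack=[T] ptr=7 lookahead=$ remaining=[$]
Step 17: reduce E->T. Stack=[E] ptr=7 lookahead=$ remaining=[$]
Step 18: accept. Stack=[E] ptr=7 lookahead=$ remaining=[$]

Answer: 18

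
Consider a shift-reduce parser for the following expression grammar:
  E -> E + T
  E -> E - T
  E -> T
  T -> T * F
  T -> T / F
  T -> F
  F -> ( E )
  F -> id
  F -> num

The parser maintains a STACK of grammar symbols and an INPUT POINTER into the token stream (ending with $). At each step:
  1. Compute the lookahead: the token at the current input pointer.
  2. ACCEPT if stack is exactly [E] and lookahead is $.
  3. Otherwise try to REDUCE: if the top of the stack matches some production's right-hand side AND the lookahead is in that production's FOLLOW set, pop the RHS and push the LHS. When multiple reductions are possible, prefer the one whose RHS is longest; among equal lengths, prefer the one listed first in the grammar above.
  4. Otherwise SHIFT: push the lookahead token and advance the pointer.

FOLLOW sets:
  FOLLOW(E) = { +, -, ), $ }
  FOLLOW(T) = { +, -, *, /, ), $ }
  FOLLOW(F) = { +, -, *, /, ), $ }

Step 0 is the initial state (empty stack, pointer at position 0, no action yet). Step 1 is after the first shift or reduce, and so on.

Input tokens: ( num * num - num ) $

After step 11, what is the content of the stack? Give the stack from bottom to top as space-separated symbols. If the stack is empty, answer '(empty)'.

Step 1: shift (. Stack=[(] ptr=1 lookahead=num remaining=[num * num - num ) $]
Step 2: shift num. Stack=[( num] ptr=2 lookahead=* remaining=[* num - num ) $]
Step 3: reduce F->num. Stack=[( F] ptr=2 lookahead=* remaining=[* num - num ) $]
Step 4: reduce T->F. Stack=[( T] ptr=2 lookahead=* remaining=[* num - num ) $]
Step 5: shift *. Stack=[( T *] ptr=3 lookahead=num remaining=[num - num ) $]
Step 6: shift num. Stack=[( T * num] ptr=4 lookahead=- remaining=[- num ) $]
Step 7: reduce F->num. Stack=[( T * F] ptr=4 lookahead=- remaining=[- num ) $]
Step 8: reduce T->T * F. Stack=[( T] ptr=4 lookahead=- remaining=[- num ) $]
Step 9: reduce E->T. Stack=[( E] ptr=4 lookahead=- remaining=[- num ) $]
Step 10: shift -. Stack=[( E -] ptr=5 lookahead=num remaining=[num ) $]
Step 11: shift num. Stack=[( E - num] ptr=6 lookahead=) remaining=[) $]

Answer: ( E - num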